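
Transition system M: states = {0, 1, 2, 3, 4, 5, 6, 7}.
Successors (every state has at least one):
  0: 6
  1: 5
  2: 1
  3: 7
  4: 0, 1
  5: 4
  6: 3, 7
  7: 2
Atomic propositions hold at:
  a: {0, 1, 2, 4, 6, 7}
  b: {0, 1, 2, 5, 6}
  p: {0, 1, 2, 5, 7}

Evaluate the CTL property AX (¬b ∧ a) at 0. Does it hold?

No

Sat(¬b) = {3, 4, 7}
Sat(¬b ∧ a) = {4, 7}
Sat(AX (¬b ∧ a)) = {s : every successor in {4, 7}} = {3, 5}
0 ∉ Sat(AX (¬b ∧ a)) = {3, 5}, so the formula does not hold at 0.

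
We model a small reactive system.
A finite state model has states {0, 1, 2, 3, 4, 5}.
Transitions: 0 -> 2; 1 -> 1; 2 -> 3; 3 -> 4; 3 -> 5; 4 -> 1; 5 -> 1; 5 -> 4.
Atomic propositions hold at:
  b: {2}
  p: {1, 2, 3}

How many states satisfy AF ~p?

5

Sat(~p) = {0, 4, 5}
AF ~p: least fixpoint, start Z0 = {0, 4, 5}, add states with every successor in Z. Z1 = {0, 3, 4, 5}; Z2 = {0, 2, 3, 4, 5}; fixed.
Sat(AF ~p) = {0, 2, 3, 4, 5}
|Sat(AF ~p)| = |{0, 2, 3, 4, 5}| = 5.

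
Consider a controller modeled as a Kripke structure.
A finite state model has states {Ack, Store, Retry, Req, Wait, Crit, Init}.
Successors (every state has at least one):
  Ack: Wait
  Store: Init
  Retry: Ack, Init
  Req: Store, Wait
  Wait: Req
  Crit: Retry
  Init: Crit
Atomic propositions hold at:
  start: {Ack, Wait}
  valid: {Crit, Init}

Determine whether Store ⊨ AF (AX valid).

Sat(AX valid) = {s : every successor in {Crit, Init}} = {Store, Init}
AF (AX valid): least fixpoint, start Z0 = {Store, Init}, add states with every successor in Z. Already a fixed point.
Sat(AF (AX valid)) = {Store, Init}
Store ∈ Sat(AF (AX valid)) = {Store, Init}, so the formula holds at Store.

Yes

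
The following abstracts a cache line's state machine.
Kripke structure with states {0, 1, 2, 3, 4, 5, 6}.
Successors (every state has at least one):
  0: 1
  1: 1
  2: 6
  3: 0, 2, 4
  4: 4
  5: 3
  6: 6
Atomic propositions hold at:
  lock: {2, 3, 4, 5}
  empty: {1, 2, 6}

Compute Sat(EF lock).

{2, 3, 4, 5}

EF lock: least fixpoint, start Z0 = {2, 3, 4, 5}, add states with some successor in Z. Already a fixed point.
Sat(EF lock) = {2, 3, 4, 5}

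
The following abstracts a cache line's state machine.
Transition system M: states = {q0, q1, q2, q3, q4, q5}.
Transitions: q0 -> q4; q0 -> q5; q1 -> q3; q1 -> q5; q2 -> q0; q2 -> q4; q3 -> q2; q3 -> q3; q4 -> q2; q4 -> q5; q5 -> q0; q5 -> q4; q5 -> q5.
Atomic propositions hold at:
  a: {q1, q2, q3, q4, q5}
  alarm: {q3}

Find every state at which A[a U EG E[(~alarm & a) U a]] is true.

Sat(~alarm) = {q0, q1, q2, q4, q5}
Sat(~alarm & a) = {q1, q2, q4, q5}
E[(~alarm & a) U a]: least fixpoint, start Z0 = Sat(a) = {q1, q2, q3, q4, q5}, add states in Sat(~alarm & a) with some successor in Z. Already a fixed point.
Sat(E[(~alarm & a) U a]) = {q1, q2, q3, q4, q5}
EG E[(~alarm & a) U a]: greatest fixpoint, start Z0 = {q1, q2, q3, q4, q5}, keep only states in Sat with some successor in Z. Already a fixed point.
Sat(EG E[(~alarm & a) U a]) = {q1, q2, q3, q4, q5}
A[a U EG E[(~alarm & a) U a]]: least fixpoint, start Z0 = Sat(EG E[(~alarm & a) U a]) = {q1, q2, q3, q4, q5}, add states in Sat(a) with every successor in Z. Already a fixed point.
Sat(A[a U EG E[(~alarm & a) U a]]) = {q1, q2, q3, q4, q5}

{q1, q2, q3, q4, q5}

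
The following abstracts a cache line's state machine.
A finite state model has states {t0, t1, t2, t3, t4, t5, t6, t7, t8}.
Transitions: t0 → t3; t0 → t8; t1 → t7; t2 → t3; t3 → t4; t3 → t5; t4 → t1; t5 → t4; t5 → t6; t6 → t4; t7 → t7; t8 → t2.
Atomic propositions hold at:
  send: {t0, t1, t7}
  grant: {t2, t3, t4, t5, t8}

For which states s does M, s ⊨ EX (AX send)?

Sat(AX send) = {s : every successor in {t0, t1, t7}} = {t1, t4, t7}
Sat(EX (AX send)) = {s : some successor in {t1, t4, t7}} = {t1, t3, t4, t5, t6, t7}

{t1, t3, t4, t5, t6, t7}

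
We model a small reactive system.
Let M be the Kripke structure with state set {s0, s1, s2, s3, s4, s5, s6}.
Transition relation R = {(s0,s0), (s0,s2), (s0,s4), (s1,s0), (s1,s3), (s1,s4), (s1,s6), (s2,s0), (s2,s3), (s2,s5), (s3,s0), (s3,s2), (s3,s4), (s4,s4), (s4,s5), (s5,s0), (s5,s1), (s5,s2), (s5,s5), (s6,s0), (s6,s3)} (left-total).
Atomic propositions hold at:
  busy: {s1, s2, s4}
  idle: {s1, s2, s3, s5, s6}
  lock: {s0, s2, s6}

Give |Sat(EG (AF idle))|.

AF idle: least fixpoint, start Z0 = {s1, s2, s3, s5, s6}, add states with every successor in Z. Already a fixed point.
Sat(AF idle) = {s1, s2, s3, s5, s6}
EG (AF idle): greatest fixpoint, start Z0 = {s1, s2, s3, s5, s6}, keep only states in Sat with some successor in Z. Already a fixed point.
Sat(EG (AF idle)) = {s1, s2, s3, s5, s6}
|Sat(EG (AF idle))| = |{s1, s2, s3, s5, s6}| = 5.

5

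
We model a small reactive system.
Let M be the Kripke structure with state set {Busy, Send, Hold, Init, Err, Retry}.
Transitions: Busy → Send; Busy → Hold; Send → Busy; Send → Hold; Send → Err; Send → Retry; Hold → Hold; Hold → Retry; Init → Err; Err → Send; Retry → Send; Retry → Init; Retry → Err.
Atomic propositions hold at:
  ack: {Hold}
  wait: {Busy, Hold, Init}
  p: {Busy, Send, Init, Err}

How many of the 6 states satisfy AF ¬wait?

4

Sat(¬wait) = {Send, Err, Retry}
AF ¬wait: least fixpoint, start Z0 = {Send, Err, Retry}, add states with every successor in Z. Z1 = {Send, Init, Err, Retry}; fixed.
Sat(AF ¬wait) = {Send, Init, Err, Retry}
|Sat(AF ¬wait)| = |{Send, Init, Err, Retry}| = 4.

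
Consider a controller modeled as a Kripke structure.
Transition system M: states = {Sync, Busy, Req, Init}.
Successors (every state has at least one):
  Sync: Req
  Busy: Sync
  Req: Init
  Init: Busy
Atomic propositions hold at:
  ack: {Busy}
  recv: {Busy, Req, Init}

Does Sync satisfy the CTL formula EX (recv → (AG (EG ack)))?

No

EG ack: greatest fixpoint, start Z0 = {Busy}, keep only states in Sat with some successor in Z. Z1 = ∅; fixed.
Sat(EG ack) = ∅
AG (EG ack): greatest fixpoint, start Z0 = ∅, keep only states in Sat with every successor in Z. Already a fixed point.
Sat(AG (EG ack)) = ∅
Sat(recv → (AG (EG ack))) = {Sync}
Sat(EX (recv → (AG (EG ack)))) = {s : some successor in {Sync}} = {Busy}
Sync ∉ Sat(EX (recv → (AG (EG ack)))) = {Busy}, so the formula does not hold at Sync.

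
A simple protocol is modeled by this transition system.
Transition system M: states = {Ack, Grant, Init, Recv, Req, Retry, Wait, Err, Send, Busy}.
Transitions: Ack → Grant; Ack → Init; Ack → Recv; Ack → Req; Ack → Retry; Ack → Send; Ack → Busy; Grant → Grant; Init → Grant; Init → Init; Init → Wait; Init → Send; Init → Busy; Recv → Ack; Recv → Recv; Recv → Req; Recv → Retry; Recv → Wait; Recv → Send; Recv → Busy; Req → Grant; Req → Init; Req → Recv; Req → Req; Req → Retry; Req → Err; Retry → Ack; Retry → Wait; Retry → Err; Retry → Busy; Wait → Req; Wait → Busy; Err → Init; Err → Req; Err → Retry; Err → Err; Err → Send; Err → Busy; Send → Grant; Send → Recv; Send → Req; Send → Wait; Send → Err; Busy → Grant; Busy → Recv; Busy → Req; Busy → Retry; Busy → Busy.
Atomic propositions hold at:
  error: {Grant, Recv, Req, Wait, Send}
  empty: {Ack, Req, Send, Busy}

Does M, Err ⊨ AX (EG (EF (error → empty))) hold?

Yes

Sat(error → empty) = {Ack, Init, Req, Retry, Err, Send, Busy}
EF (error → empty): least fixpoint, start Z0 = {Ack, Init, Req, Retry, Err, Send, Busy}, add states with some successor in Z. Z1 = {Ack, Init, Recv, Req, Retry, Wait, Err, Send, Busy}; fixed.
Sat(EF (error → empty)) = {Ack, Init, Recv, Req, Retry, Wait, Err, Send, Busy}
EG (EF (error → empty)): greatest fixpoint, start Z0 = {Ack, Init, Recv, Req, Retry, Wait, Err, Send, Busy}, keep only states in Sat with some successor in Z. Already a fixed point.
Sat(EG (EF (error → empty))) = {Ack, Init, Recv, Req, Retry, Wait, Err, Send, Busy}
Sat(AX (EG (EF (error → empty)))) = {s : every successor in {Ack, Init, Recv, Req, Retry, Wait, Err, Send, Busy}} = {Recv, Retry, Wait, Err}
Err ∈ Sat(AX (EG (EF (error → empty)))) = {Recv, Retry, Wait, Err}, so the formula holds at Err.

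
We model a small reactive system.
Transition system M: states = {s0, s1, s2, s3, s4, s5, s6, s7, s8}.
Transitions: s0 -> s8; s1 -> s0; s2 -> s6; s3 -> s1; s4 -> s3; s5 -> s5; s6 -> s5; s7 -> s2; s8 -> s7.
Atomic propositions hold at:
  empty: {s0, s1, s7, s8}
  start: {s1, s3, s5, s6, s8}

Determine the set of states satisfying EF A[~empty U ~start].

Sat(~empty) = {s2, s3, s4, s5, s6}
Sat(~start) = {s0, s2, s4, s7}
A[~empty U ~start]: least fixpoint, start Z0 = Sat(~start) = {s0, s2, s4, s7}, add states in Sat(~empty) with every successor in Z. Already a fixed point.
Sat(A[~empty U ~start]) = {s0, s2, s4, s7}
EF A[~empty U ~start]: least fixpoint, start Z0 = {s0, s2, s4, s7}, add states with some successor in Z. Z1 = {s0, s1, s2, s4, s7, s8}; Z2 = {s0, s1, s2, s3, s4, s7, s8}; fixed.
Sat(EF A[~empty U ~start]) = {s0, s1, s2, s3, s4, s7, s8}

{s0, s1, s2, s3, s4, s7, s8}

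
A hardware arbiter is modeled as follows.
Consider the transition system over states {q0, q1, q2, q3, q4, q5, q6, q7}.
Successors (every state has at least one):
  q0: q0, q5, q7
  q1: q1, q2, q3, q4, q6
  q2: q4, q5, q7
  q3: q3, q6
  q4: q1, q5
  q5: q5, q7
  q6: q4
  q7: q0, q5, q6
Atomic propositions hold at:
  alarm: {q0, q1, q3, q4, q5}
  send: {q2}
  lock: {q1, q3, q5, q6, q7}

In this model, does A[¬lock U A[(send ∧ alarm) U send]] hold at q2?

Sat(¬lock) = {q0, q2, q4}
Sat(send ∧ alarm) = ∅
A[(send ∧ alarm) U send]: least fixpoint, start Z0 = Sat(send) = {q2}, add states in Sat(send ∧ alarm) with every successor in Z. Already a fixed point.
Sat(A[(send ∧ alarm) U send]) = {q2}
A[¬lock U A[(send ∧ alarm) U send]]: least fixpoint, start Z0 = Sat(A[(send ∧ alarm) U send]) = {q2}, add states in Sat(¬lock) with every successor in Z. Already a fixed point.
Sat(A[¬lock U A[(send ∧ alarm) U send]]) = {q2}
q2 ∈ Sat(A[¬lock U A[(send ∧ alarm) U send]]) = {q2}, so the formula holds at q2.

Yes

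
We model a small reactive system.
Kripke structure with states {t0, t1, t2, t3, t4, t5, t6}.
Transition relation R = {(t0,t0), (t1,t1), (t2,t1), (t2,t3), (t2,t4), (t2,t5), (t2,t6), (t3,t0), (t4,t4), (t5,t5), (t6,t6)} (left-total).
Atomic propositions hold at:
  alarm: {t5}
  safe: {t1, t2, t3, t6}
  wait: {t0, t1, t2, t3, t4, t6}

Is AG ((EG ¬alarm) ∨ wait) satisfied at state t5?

Sat(¬alarm) = {t0, t1, t2, t3, t4, t6}
EG ¬alarm: greatest fixpoint, start Z0 = {t0, t1, t2, t3, t4, t6}, keep only states in Sat with some successor in Z. Already a fixed point.
Sat(EG ¬alarm) = {t0, t1, t2, t3, t4, t6}
Sat((EG ¬alarm) ∨ wait) = {t0, t1, t2, t3, t4, t6}
AG ((EG ¬alarm) ∨ wait): greatest fixpoint, start Z0 = {t0, t1, t2, t3, t4, t6}, keep only states in Sat with every successor in Z. Z1 = {t0, t1, t3, t4, t6}; fixed.
Sat(AG ((EG ¬alarm) ∨ wait)) = {t0, t1, t3, t4, t6}
t5 ∉ Sat(AG ((EG ¬alarm) ∨ wait)) = {t0, t1, t3, t4, t6}, so the formula does not hold at t5.

No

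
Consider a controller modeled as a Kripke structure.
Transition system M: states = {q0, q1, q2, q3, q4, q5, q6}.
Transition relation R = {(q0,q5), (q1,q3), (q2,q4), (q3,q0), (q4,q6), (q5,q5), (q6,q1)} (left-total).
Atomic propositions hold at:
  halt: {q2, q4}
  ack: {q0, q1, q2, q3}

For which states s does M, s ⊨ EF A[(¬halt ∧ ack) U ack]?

Sat(¬halt) = {q0, q1, q3, q5, q6}
Sat(¬halt ∧ ack) = {q0, q1, q3}
A[(¬halt ∧ ack) U ack]: least fixpoint, start Z0 = Sat(ack) = {q0, q1, q2, q3}, add states in Sat(¬halt ∧ ack) with every successor in Z. Already a fixed point.
Sat(A[(¬halt ∧ ack) U ack]) = {q0, q1, q2, q3}
EF A[(¬halt ∧ ack) U ack]: least fixpoint, start Z0 = {q0, q1, q2, q3}, add states with some successor in Z. Z1 = {q0, q1, q2, q3, q6}; Z2 = {q0, q1, q2, q3, q4, q6}; fixed.
Sat(EF A[(¬halt ∧ ack) U ack]) = {q0, q1, q2, q3, q4, q6}

{q0, q1, q2, q3, q4, q6}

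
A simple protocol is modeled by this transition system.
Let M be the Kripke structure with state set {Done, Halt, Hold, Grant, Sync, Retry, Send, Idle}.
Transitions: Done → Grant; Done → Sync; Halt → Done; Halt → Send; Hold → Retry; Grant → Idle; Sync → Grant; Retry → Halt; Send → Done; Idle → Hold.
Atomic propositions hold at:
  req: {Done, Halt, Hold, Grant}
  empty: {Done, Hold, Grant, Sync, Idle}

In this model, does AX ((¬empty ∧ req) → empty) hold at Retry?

Sat(¬empty) = {Halt, Retry, Send}
Sat(¬empty ∧ req) = {Halt}
Sat((¬empty ∧ req) → empty) = {Done, Hold, Grant, Sync, Retry, Send, Idle}
Sat(AX ((¬empty ∧ req) → empty)) = {s : every successor in {Done, Hold, Grant, Sync, Retry, Send, Idle}} = {Done, Halt, Hold, Grant, Sync, Send, Idle}
Retry ∉ Sat(AX ((¬empty ∧ req) → empty)) = {Done, Halt, Hold, Grant, Sync, Send, Idle}, so the formula does not hold at Retry.

No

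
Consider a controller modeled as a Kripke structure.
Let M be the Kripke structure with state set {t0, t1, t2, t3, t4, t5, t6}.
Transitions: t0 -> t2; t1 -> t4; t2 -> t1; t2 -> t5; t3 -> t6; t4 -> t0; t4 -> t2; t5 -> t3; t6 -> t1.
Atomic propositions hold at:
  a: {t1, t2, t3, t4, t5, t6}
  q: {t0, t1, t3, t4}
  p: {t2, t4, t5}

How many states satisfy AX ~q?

2

Sat(~q) = {t2, t5, t6}
Sat(AX ~q) = {s : every successor in {t2, t5, t6}} = {t0, t3}
|Sat(AX ~q)| = |{t0, t3}| = 2.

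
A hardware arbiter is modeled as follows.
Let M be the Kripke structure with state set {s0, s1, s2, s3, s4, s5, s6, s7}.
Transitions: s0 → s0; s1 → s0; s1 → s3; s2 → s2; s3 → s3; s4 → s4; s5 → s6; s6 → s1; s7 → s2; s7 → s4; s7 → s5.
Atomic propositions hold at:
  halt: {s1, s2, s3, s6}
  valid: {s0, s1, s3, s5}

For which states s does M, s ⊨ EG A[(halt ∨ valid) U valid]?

Sat(halt ∨ valid) = {s0, s1, s2, s3, s5, s6}
A[(halt ∨ valid) U valid]: least fixpoint, start Z0 = Sat(valid) = {s0, s1, s3, s5}, add states in Sat(halt ∨ valid) with every successor in Z. Z1 = {s0, s1, s3, s5, s6}; fixed.
Sat(A[(halt ∨ valid) U valid]) = {s0, s1, s3, s5, s6}
EG A[(halt ∨ valid) U valid]: greatest fixpoint, start Z0 = {s0, s1, s3, s5, s6}, keep only states in Sat with some successor in Z. Already a fixed point.
Sat(EG A[(halt ∨ valid) U valid]) = {s0, s1, s3, s5, s6}

{s0, s1, s3, s5, s6}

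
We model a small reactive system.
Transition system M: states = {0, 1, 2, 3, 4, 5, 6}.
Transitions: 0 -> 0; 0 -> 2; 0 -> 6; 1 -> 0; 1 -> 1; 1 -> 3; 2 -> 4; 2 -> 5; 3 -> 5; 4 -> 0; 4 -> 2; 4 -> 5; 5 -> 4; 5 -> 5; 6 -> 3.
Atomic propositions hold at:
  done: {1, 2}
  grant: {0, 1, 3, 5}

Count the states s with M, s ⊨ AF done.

AF done: least fixpoint, start Z0 = {1, 2}, add states with every successor in Z. Already a fixed point.
Sat(AF done) = {1, 2}
|Sat(AF done)| = |{1, 2}| = 2.

2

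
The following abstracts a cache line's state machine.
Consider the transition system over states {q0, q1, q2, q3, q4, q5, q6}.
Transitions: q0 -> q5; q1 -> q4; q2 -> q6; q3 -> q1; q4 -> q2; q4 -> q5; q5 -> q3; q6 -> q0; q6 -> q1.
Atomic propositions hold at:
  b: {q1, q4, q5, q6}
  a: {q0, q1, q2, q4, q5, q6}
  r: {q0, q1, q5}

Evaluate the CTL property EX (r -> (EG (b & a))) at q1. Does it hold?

Sat(b & a) = {q1, q4, q5, q6}
EG (b & a): greatest fixpoint, start Z0 = {q1, q4, q5, q6}, keep only states in Sat with some successor in Z. Z1 = {q1, q4, q6}; Z2 = {q1, q6}; Z3 = {q6}; Z4 = ∅; fixed.
Sat(EG (b & a)) = ∅
Sat(r -> (EG (b & a))) = {q2, q3, q4, q6}
Sat(EX (r -> (EG (b & a)))) = {s : some successor in {q2, q3, q4, q6}} = {q1, q2, q4, q5}
q1 ∈ Sat(EX (r -> (EG (b & a)))) = {q1, q2, q4, q5}, so the formula holds at q1.

Yes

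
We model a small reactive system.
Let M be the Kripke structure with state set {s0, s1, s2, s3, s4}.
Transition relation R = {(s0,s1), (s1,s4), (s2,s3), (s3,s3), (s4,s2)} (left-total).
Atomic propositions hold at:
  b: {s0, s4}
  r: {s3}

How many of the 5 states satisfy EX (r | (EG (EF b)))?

2

EF b: least fixpoint, start Z0 = {s0, s4}, add states with some successor in Z. Z1 = {s0, s1, s4}; fixed.
Sat(EF b) = {s0, s1, s4}
EG (EF b): greatest fixpoint, start Z0 = {s0, s1, s4}, keep only states in Sat with some successor in Z. Z1 = {s0, s1}; Z2 = {s0}; Z3 = ∅; fixed.
Sat(EG (EF b)) = ∅
Sat(r | (EG (EF b))) = {s3}
Sat(EX (r | (EG (EF b)))) = {s : some successor in {s3}} = {s2, s3}
|Sat(EX (r | (EG (EF b))))| = |{s2, s3}| = 2.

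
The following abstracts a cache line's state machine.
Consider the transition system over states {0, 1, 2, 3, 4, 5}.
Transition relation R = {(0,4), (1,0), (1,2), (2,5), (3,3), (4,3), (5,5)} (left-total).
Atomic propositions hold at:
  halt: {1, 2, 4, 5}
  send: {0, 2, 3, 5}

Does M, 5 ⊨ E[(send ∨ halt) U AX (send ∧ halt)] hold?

Yes

Sat(send ∨ halt) = {0, 1, 2, 3, 4, 5}
Sat(send ∧ halt) = {2, 5}
Sat(AX (send ∧ halt)) = {s : every successor in {2, 5}} = {2, 5}
E[(send ∨ halt) U AX (send ∧ halt)]: least fixpoint, start Z0 = Sat(AX (send ∧ halt)) = {2, 5}, add states in Sat(send ∨ halt) with some successor in Z. Z1 = {1, 2, 5}; fixed.
Sat(E[(send ∨ halt) U AX (send ∧ halt)]) = {1, 2, 5}
5 ∈ Sat(E[(send ∨ halt) U AX (send ∧ halt)]) = {1, 2, 5}, so the formula holds at 5.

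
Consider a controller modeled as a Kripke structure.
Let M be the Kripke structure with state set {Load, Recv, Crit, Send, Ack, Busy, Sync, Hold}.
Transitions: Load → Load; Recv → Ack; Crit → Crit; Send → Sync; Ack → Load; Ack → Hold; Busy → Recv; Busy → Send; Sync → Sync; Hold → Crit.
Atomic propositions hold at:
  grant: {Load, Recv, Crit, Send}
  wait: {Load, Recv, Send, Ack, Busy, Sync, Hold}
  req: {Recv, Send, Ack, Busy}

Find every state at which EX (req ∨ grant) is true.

{Load, Recv, Crit, Ack, Busy, Hold}

Sat(req ∨ grant) = {Load, Recv, Crit, Send, Ack, Busy}
Sat(EX (req ∨ grant)) = {s : some successor in {Load, Recv, Crit, Send, Ack, Busy}} = {Load, Recv, Crit, Ack, Busy, Hold}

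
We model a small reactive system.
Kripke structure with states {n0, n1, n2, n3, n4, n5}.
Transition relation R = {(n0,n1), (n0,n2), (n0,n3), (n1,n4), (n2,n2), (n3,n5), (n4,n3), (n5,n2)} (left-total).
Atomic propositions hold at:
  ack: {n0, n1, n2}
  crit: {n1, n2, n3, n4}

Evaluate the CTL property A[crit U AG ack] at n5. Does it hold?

AG ack: greatest fixpoint, start Z0 = {n0, n1, n2}, keep only states in Sat with every successor in Z. Z1 = {n2}; fixed.
Sat(AG ack) = {n2}
A[crit U AG ack]: least fixpoint, start Z0 = Sat(AG ack) = {n2}, add states in Sat(crit) with every successor in Z. Already a fixed point.
Sat(A[crit U AG ack]) = {n2}
n5 ∉ Sat(A[crit U AG ack]) = {n2}, so the formula does not hold at n5.

No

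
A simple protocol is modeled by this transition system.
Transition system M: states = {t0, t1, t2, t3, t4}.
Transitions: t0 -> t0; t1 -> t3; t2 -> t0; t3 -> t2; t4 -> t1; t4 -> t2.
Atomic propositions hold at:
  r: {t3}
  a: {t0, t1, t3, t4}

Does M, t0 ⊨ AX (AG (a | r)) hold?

Yes

Sat(a | r) = {t0, t1, t3, t4}
AG (a | r): greatest fixpoint, start Z0 = {t0, t1, t3, t4}, keep only states in Sat with every successor in Z. Z1 = {t0, t1}; Z2 = {t0}; fixed.
Sat(AG (a | r)) = {t0}
Sat(AX (AG (a | r))) = {s : every successor in {t0}} = {t0, t2}
t0 ∈ Sat(AX (AG (a | r))) = {t0, t2}, so the formula holds at t0.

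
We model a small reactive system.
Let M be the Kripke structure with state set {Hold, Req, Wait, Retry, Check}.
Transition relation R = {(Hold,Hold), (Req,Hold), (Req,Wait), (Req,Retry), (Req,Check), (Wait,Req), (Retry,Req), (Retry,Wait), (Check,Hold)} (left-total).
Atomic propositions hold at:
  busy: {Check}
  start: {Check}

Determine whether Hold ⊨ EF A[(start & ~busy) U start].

Sat(~busy) = {Hold, Req, Wait, Retry}
Sat(start & ~busy) = ∅
A[(start & ~busy) U start]: least fixpoint, start Z0 = Sat(start) = {Check}, add states in Sat(start & ~busy) with every successor in Z. Already a fixed point.
Sat(A[(start & ~busy) U start]) = {Check}
EF A[(start & ~busy) U start]: least fixpoint, start Z0 = {Check}, add states with some successor in Z. Z1 = {Req, Check}; Z2 = {Req, Wait, Retry, Check}; fixed.
Sat(EF A[(start & ~busy) U start]) = {Req, Wait, Retry, Check}
Hold ∉ Sat(EF A[(start & ~busy) U start]) = {Req, Wait, Retry, Check}, so the formula does not hold at Hold.

No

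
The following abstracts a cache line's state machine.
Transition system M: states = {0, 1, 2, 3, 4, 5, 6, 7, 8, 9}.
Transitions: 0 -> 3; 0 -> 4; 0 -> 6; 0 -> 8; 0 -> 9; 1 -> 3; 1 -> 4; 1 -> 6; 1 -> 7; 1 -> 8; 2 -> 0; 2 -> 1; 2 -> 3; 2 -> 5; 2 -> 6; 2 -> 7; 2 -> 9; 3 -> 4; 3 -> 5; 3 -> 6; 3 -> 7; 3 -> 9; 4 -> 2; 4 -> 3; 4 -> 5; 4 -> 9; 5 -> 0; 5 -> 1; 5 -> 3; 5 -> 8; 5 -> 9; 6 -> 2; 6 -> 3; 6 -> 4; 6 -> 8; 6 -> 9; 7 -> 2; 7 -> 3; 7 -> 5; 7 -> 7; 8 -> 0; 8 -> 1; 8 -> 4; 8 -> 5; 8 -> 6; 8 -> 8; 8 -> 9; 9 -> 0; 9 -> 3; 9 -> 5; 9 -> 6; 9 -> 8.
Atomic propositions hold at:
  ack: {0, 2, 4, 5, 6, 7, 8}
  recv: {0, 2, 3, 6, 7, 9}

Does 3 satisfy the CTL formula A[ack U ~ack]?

Yes

Sat(~ack) = {1, 3, 9}
A[ack U ~ack]: least fixpoint, start Z0 = Sat(~ack) = {1, 3, 9}, add states in Sat(ack) with every successor in Z. Already a fixed point.
Sat(A[ack U ~ack]) = {1, 3, 9}
3 ∈ Sat(A[ack U ~ack]) = {1, 3, 9}, so the formula holds at 3.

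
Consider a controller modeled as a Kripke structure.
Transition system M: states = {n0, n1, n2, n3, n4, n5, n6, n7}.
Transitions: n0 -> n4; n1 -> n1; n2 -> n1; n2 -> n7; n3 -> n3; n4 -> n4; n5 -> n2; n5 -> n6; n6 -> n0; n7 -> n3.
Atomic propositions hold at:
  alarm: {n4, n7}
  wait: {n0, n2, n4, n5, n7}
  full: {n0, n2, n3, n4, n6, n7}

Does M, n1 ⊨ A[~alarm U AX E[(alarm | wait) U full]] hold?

Sat(~alarm) = {n0, n1, n2, n3, n5, n6}
Sat(alarm | wait) = {n0, n2, n4, n5, n7}
E[(alarm | wait) U full]: least fixpoint, start Z0 = Sat(full) = {n0, n2, n3, n4, n6, n7}, add states in Sat(alarm | wait) with some successor in Z. Z1 = {n0, n2, n3, n4, n5, n6, n7}; fixed.
Sat(E[(alarm | wait) U full]) = {n0, n2, n3, n4, n5, n6, n7}
Sat(AX E[(alarm | wait) U full]) = {s : every successor in {n0, n2, n3, n4, n5, n6, n7}} = {n0, n3, n4, n5, n6, n7}
A[~alarm U AX E[(alarm | wait) U full]]: least fixpoint, start Z0 = Sat(AX E[(alarm | wait) U full]) = {n0, n3, n4, n5, n6, n7}, add states in Sat(~alarm) with every successor in Z. Already a fixed point.
Sat(A[~alarm U AX E[(alarm | wait) U full]]) = {n0, n3, n4, n5, n6, n7}
n1 ∉ Sat(A[~alarm U AX E[(alarm | wait) U full]]) = {n0, n3, n4, n5, n6, n7}, so the formula does not hold at n1.

No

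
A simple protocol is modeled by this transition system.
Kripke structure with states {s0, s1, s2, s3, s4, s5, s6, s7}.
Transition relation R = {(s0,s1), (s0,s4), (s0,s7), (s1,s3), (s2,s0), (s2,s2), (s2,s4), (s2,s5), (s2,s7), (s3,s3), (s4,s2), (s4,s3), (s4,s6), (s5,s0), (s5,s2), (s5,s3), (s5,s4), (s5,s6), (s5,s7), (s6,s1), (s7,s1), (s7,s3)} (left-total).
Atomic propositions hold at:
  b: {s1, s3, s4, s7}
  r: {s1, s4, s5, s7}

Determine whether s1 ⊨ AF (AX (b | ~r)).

Sat(~r) = {s0, s2, s3, s6}
Sat(b | ~r) = {s0, s1, s2, s3, s4, s6, s7}
Sat(AX (b | ~r)) = {s : every successor in {s0, s1, s2, s3, s4, s6, s7}} = {s0, s1, s3, s4, s5, s6, s7}
AF (AX (b | ~r)): least fixpoint, start Z0 = {s0, s1, s3, s4, s5, s6, s7}, add states with every successor in Z. Already a fixed point.
Sat(AF (AX (b | ~r))) = {s0, s1, s3, s4, s5, s6, s7}
s1 ∈ Sat(AF (AX (b | ~r))) = {s0, s1, s3, s4, s5, s6, s7}, so the formula holds at s1.

Yes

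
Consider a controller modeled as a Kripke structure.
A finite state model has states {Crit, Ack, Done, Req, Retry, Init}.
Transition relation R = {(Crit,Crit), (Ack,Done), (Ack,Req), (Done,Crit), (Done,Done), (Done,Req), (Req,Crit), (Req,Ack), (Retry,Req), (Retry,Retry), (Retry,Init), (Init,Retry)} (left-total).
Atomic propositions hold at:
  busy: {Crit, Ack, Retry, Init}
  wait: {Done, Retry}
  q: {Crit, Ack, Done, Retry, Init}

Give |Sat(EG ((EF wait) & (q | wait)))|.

4

EF wait: least fixpoint, start Z0 = {Done, Retry}, add states with some successor in Z. Z1 = {Ack, Done, Retry, Init}; Z2 = {Ack, Done, Req, Retry, Init}; fixed.
Sat(EF wait) = {Ack, Done, Req, Retry, Init}
Sat(q | wait) = {Crit, Ack, Done, Retry, Init}
Sat((EF wait) & (q | wait)) = {Ack, Done, Retry, Init}
EG ((EF wait) & (q | wait)): greatest fixpoint, start Z0 = {Ack, Done, Retry, Init}, keep only states in Sat with some successor in Z. Already a fixed point.
Sat(EG ((EF wait) & (q | wait))) = {Ack, Done, Retry, Init}
|Sat(EG ((EF wait) & (q | wait)))| = |{Ack, Done, Retry, Init}| = 4.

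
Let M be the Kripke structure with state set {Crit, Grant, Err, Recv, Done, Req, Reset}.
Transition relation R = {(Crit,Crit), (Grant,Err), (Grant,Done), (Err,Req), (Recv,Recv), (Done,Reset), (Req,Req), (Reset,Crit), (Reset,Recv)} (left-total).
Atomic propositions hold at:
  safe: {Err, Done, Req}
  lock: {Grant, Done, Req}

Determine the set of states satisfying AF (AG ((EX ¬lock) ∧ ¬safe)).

Sat(¬lock) = {Crit, Err, Recv, Reset}
Sat(EX ¬lock) = {s : some successor in {Crit, Err, Recv, Reset}} = {Crit, Grant, Recv, Done, Reset}
Sat(¬safe) = {Crit, Grant, Recv, Reset}
Sat((EX ¬lock) ∧ ¬safe) = {Crit, Grant, Recv, Reset}
AG ((EX ¬lock) ∧ ¬safe): greatest fixpoint, start Z0 = {Crit, Grant, Recv, Reset}, keep only states in Sat with every successor in Z. Z1 = {Crit, Recv, Reset}; fixed.
Sat(AG ((EX ¬lock) ∧ ¬safe)) = {Crit, Recv, Reset}
AF (AG ((EX ¬lock) ∧ ¬safe)): least fixpoint, start Z0 = {Crit, Recv, Reset}, add states with every successor in Z. Z1 = {Crit, Recv, Done, Reset}; fixed.
Sat(AF (AG ((EX ¬lock) ∧ ¬safe))) = {Crit, Recv, Done, Reset}

{Crit, Recv, Done, Reset}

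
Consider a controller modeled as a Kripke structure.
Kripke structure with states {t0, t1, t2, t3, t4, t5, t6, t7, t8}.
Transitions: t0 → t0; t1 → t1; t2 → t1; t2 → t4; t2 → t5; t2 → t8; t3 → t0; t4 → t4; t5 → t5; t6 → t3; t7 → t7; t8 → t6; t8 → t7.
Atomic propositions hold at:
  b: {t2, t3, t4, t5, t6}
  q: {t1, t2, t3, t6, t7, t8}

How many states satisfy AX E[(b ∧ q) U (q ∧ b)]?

Sat(b ∧ q) = {t2, t3, t6}
Sat(q ∧ b) = {t2, t3, t6}
E[(b ∧ q) U (q ∧ b)]: least fixpoint, start Z0 = Sat((q ∧ b)) = {t2, t3, t6}, add states in Sat(b ∧ q) with some successor in Z. Already a fixed point.
Sat(E[(b ∧ q) U (q ∧ b)]) = {t2, t3, t6}
Sat(AX E[(b ∧ q) U (q ∧ b)]) = {s : every successor in {t2, t3, t6}} = {t6}
|Sat(AX E[(b ∧ q) U (q ∧ b)])| = |{t6}| = 1.

1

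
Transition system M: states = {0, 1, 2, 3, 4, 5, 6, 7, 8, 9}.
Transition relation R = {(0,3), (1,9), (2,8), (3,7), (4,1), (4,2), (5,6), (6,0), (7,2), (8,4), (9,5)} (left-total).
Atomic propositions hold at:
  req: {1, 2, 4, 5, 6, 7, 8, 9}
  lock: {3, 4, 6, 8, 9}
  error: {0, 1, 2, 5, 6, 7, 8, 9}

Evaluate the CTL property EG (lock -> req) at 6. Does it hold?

Sat(lock -> req) = {0, 1, 2, 4, 5, 6, 7, 8, 9}
EG (lock -> req): greatest fixpoint, start Z0 = {0, 1, 2, 4, 5, 6, 7, 8, 9}, keep only states in Sat with some successor in Z. Z1 = {1, 2, 4, 5, 6, 7, 8, 9}; Z2 = {1, 2, 4, 5, 7, 8, 9}; Z3 = {1, 2, 4, 7, 8, 9}; Z4 = {1, 2, 4, 7, 8}; Z5 = {2, 4, 7, 8}; fixed.
Sat(EG (lock -> req)) = {2, 4, 7, 8}
6 ∉ Sat(EG (lock -> req)) = {2, 4, 7, 8}, so the formula does not hold at 6.

No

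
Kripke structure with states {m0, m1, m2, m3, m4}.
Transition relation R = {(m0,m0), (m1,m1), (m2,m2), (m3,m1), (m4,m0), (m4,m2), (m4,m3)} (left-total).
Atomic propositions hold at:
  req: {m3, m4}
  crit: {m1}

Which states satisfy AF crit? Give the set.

AF crit: least fixpoint, start Z0 = {m1}, add states with every successor in Z. Z1 = {m1, m3}; fixed.
Sat(AF crit) = {m1, m3}

{m1, m3}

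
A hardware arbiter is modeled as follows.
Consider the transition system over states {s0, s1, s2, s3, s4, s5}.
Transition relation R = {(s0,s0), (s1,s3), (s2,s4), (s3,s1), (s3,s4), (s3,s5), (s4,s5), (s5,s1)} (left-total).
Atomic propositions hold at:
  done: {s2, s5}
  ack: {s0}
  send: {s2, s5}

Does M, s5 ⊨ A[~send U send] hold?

Yes

Sat(~send) = {s0, s1, s3, s4}
A[~send U send]: least fixpoint, start Z0 = Sat(send) = {s2, s5}, add states in Sat(~send) with every successor in Z. Z1 = {s2, s4, s5}; fixed.
Sat(A[~send U send]) = {s2, s4, s5}
s5 ∈ Sat(A[~send U send]) = {s2, s4, s5}, so the formula holds at s5.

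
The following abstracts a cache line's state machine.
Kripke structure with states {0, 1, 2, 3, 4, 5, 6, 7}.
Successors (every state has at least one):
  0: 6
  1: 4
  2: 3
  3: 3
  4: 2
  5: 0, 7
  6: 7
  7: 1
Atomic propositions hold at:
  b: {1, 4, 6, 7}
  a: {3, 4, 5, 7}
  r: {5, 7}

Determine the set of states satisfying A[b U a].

A[b U a]: least fixpoint, start Z0 = Sat(a) = {3, 4, 5, 7}, add states in Sat(b) with every successor in Z. Z1 = {1, 3, 4, 5, 6, 7}; fixed.
Sat(A[b U a]) = {1, 3, 4, 5, 6, 7}

{1, 3, 4, 5, 6, 7}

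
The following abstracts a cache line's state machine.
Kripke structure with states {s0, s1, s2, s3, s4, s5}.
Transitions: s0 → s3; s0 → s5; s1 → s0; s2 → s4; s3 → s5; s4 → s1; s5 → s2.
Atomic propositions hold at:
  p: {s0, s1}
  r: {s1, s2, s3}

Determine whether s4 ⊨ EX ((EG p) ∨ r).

Yes

EG p: greatest fixpoint, start Z0 = {s0, s1}, keep only states in Sat with some successor in Z. Z1 = {s1}; Z2 = ∅; fixed.
Sat(EG p) = ∅
Sat((EG p) ∨ r) = {s1, s2, s3}
Sat(EX ((EG p) ∨ r)) = {s : some successor in {s1, s2, s3}} = {s0, s4, s5}
s4 ∈ Sat(EX ((EG p) ∨ r)) = {s0, s4, s5}, so the formula holds at s4.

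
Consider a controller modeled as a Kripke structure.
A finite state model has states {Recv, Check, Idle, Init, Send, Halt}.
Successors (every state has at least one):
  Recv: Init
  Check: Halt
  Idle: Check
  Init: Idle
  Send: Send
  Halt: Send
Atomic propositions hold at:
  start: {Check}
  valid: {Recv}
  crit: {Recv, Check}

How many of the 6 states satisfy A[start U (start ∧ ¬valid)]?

1

Sat(¬valid) = {Check, Idle, Init, Send, Halt}
Sat(start ∧ ¬valid) = {Check}
A[start U (start ∧ ¬valid)]: least fixpoint, start Z0 = Sat((start ∧ ¬valid)) = {Check}, add states in Sat(start) with every successor in Z. Already a fixed point.
Sat(A[start U (start ∧ ¬valid)]) = {Check}
|Sat(A[start U (start ∧ ¬valid)])| = |{Check}| = 1.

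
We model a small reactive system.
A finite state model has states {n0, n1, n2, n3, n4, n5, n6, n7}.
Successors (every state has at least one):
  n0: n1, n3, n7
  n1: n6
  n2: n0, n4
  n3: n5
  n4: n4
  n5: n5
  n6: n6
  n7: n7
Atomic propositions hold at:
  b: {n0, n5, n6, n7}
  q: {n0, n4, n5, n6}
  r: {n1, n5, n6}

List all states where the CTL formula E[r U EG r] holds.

{n1, n5, n6}

EG r: greatest fixpoint, start Z0 = {n1, n5, n6}, keep only states in Sat with some successor in Z. Already a fixed point.
Sat(EG r) = {n1, n5, n6}
E[r U EG r]: least fixpoint, start Z0 = Sat(EG r) = {n1, n5, n6}, add states in Sat(r) with some successor in Z. Already a fixed point.
Sat(E[r U EG r]) = {n1, n5, n6}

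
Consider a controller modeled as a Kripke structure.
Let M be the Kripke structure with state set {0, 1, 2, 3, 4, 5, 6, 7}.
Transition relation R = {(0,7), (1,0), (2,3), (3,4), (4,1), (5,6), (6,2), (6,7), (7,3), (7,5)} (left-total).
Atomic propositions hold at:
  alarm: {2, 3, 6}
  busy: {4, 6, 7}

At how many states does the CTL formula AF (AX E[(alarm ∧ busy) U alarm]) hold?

2

Sat(alarm ∧ busy) = {6}
E[(alarm ∧ busy) U alarm]: least fixpoint, start Z0 = Sat(alarm) = {2, 3, 6}, add states in Sat(alarm ∧ busy) with some successor in Z. Already a fixed point.
Sat(E[(alarm ∧ busy) U alarm]) = {2, 3, 6}
Sat(AX E[(alarm ∧ busy) U alarm]) = {s : every successor in {2, 3, 6}} = {2, 5}
AF (AX E[(alarm ∧ busy) U alarm]): least fixpoint, start Z0 = {2, 5}, add states with every successor in Z. Already a fixed point.
Sat(AF (AX E[(alarm ∧ busy) U alarm])) = {2, 5}
|Sat(AF (AX E[(alarm ∧ busy) U alarm]))| = |{2, 5}| = 2.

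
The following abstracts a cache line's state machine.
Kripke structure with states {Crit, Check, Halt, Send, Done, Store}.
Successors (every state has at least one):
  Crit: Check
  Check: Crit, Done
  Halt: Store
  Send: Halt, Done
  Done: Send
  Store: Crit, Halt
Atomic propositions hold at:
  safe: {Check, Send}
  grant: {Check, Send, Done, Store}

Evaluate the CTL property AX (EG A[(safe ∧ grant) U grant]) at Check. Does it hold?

Sat(safe ∧ grant) = {Check, Send}
A[(safe ∧ grant) U grant]: least fixpoint, start Z0 = Sat(grant) = {Check, Send, Done, Store}, add states in Sat(safe ∧ grant) with every successor in Z. Already a fixed point.
Sat(A[(safe ∧ grant) U grant]) = {Check, Send, Done, Store}
EG A[(safe ∧ grant) U grant]: greatest fixpoint, start Z0 = {Check, Send, Done, Store}, keep only states in Sat with some successor in Z. Z1 = {Check, Send, Done}; fixed.
Sat(EG A[(safe ∧ grant) U grant]) = {Check, Send, Done}
Sat(AX (EG A[(safe ∧ grant) U grant])) = {s : every successor in {Check, Send, Done}} = {Crit, Done}
Check ∉ Sat(AX (EG A[(safe ∧ grant) U grant])) = {Crit, Done}, so the formula does not hold at Check.

No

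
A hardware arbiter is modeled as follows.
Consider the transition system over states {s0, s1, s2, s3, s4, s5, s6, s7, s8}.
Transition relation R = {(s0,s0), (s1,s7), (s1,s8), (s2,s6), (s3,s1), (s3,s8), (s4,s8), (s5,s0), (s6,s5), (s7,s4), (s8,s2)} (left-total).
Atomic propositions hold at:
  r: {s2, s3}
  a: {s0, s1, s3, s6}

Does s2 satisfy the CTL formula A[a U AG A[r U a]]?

A[r U a]: least fixpoint, start Z0 = Sat(a) = {s0, s1, s3, s6}, add states in Sat(r) with every successor in Z. Z1 = {s0, s1, s2, s3, s6}; fixed.
Sat(A[r U a]) = {s0, s1, s2, s3, s6}
AG A[r U a]: greatest fixpoint, start Z0 = {s0, s1, s2, s3, s6}, keep only states in Sat with every successor in Z. Z1 = {s0, s2}; Z2 = {s0}; fixed.
Sat(AG A[r U a]) = {s0}
A[a U AG A[r U a]]: least fixpoint, start Z0 = Sat(AG A[r U a]) = {s0}, add states in Sat(a) with every successor in Z. Already a fixed point.
Sat(A[a U AG A[r U a]]) = {s0}
s2 ∉ Sat(A[a U AG A[r U a]]) = {s0}, so the formula does not hold at s2.

No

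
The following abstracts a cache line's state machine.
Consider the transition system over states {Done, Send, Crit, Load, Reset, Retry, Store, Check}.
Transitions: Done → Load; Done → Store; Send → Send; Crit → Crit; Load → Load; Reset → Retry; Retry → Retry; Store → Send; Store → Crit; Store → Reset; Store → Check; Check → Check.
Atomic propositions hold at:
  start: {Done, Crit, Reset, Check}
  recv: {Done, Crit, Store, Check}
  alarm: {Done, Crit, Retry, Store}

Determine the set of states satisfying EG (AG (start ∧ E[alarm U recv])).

E[alarm U recv]: least fixpoint, start Z0 = Sat(recv) = {Done, Crit, Store, Check}, add states in Sat(alarm) with some successor in Z. Already a fixed point.
Sat(E[alarm U recv]) = {Done, Crit, Store, Check}
Sat(start ∧ E[alarm U recv]) = {Done, Crit, Check}
AG (start ∧ E[alarm U recv]): greatest fixpoint, start Z0 = {Done, Crit, Check}, keep only states in Sat with every successor in Z. Z1 = {Crit, Check}; fixed.
Sat(AG (start ∧ E[alarm U recv])) = {Crit, Check}
EG (AG (start ∧ E[alarm U recv])): greatest fixpoint, start Z0 = {Crit, Check}, keep only states in Sat with some successor in Z. Already a fixed point.
Sat(EG (AG (start ∧ E[alarm U recv]))) = {Crit, Check}

{Crit, Check}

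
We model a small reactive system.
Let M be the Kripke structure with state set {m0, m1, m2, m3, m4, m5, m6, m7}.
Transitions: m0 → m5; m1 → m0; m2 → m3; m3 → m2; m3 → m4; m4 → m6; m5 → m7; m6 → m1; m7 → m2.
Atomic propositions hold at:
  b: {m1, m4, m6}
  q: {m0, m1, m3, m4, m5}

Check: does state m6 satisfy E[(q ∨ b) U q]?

Yes

Sat(q ∨ b) = {m0, m1, m3, m4, m5, m6}
E[(q ∨ b) U q]: least fixpoint, start Z0 = Sat(q) = {m0, m1, m3, m4, m5}, add states in Sat(q ∨ b) with some successor in Z. Z1 = {m0, m1, m3, m4, m5, m6}; fixed.
Sat(E[(q ∨ b) U q]) = {m0, m1, m3, m4, m5, m6}
m6 ∈ Sat(E[(q ∨ b) U q]) = {m0, m1, m3, m4, m5, m6}, so the formula holds at m6.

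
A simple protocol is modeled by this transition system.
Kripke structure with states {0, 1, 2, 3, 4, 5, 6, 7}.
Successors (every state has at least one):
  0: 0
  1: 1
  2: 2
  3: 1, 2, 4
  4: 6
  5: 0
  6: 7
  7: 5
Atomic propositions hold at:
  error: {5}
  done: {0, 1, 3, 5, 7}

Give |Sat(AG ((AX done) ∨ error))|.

5

Sat(AX done) = {s : every successor in {0, 1, 3, 5, 7}} = {0, 1, 5, 6, 7}
Sat((AX done) ∨ error) = {0, 1, 5, 6, 7}
AG ((AX done) ∨ error): greatest fixpoint, start Z0 = {0, 1, 5, 6, 7}, keep only states in Sat with every successor in Z. Already a fixed point.
Sat(AG ((AX done) ∨ error)) = {0, 1, 5, 6, 7}
|Sat(AG ((AX done) ∨ error))| = |{0, 1, 5, 6, 7}| = 5.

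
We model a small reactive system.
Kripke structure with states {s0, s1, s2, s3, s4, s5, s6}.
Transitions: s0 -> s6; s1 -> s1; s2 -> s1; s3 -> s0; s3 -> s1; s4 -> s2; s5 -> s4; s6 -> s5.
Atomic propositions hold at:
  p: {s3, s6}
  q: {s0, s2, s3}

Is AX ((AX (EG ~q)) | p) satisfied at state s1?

Sat(~q) = {s1, s4, s5, s6}
EG ~q: greatest fixpoint, start Z0 = {s1, s4, s5, s6}, keep only states in Sat with some successor in Z. Z1 = {s1, s5, s6}; Z2 = {s1, s6}; Z3 = {s1}; fixed.
Sat(EG ~q) = {s1}
Sat(AX (EG ~q)) = {s : every successor in {s1}} = {s1, s2}
Sat((AX (EG ~q)) | p) = {s1, s2, s3, s6}
Sat(AX ((AX (EG ~q)) | p)) = {s : every successor in {s1, s2, s3, s6}} = {s0, s1, s2, s4}
s1 ∈ Sat(AX ((AX (EG ~q)) | p)) = {s0, s1, s2, s4}, so the formula holds at s1.

Yes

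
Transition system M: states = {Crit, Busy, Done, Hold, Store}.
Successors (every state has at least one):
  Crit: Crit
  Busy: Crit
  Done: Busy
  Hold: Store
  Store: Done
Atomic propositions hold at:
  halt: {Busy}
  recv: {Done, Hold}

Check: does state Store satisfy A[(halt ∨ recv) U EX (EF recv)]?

Yes

Sat(halt ∨ recv) = {Busy, Done, Hold}
EF recv: least fixpoint, start Z0 = {Done, Hold}, add states with some successor in Z. Z1 = {Done, Hold, Store}; fixed.
Sat(EF recv) = {Done, Hold, Store}
Sat(EX (EF recv)) = {s : some successor in {Done, Hold, Store}} = {Hold, Store}
A[(halt ∨ recv) U EX (EF recv)]: least fixpoint, start Z0 = Sat(EX (EF recv)) = {Hold, Store}, add states in Sat(halt ∨ recv) with every successor in Z. Already a fixed point.
Sat(A[(halt ∨ recv) U EX (EF recv)]) = {Hold, Store}
Store ∈ Sat(A[(halt ∨ recv) U EX (EF recv)]) = {Hold, Store}, so the formula holds at Store.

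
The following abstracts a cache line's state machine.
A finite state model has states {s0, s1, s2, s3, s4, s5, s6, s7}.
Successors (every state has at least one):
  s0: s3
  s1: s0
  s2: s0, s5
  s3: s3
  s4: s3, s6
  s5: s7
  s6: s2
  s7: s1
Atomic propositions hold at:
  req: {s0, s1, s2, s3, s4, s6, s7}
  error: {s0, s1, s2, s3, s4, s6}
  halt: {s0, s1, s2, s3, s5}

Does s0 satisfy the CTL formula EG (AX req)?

Sat(AX req) = {s : every successor in {s0, s1, s2, s3, s4, s6, s7}} = {s0, s1, s3, s4, s5, s6, s7}
EG (AX req): greatest fixpoint, start Z0 = {s0, s1, s3, s4, s5, s6, s7}, keep only states in Sat with some successor in Z. Z1 = {s0, s1, s3, s4, s5, s7}; fixed.
Sat(EG (AX req)) = {s0, s1, s3, s4, s5, s7}
s0 ∈ Sat(EG (AX req)) = {s0, s1, s3, s4, s5, s7}, so the formula holds at s0.

Yes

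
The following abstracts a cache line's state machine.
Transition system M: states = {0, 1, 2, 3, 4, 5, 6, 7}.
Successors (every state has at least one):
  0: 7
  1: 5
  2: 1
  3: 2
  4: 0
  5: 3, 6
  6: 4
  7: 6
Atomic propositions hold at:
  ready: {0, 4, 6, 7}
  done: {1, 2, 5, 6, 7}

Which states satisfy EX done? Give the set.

Sat(EX done) = {s : some successor in {1, 2, 5, 6, 7}} = {0, 1, 2, 3, 5, 7}

{0, 1, 2, 3, 5, 7}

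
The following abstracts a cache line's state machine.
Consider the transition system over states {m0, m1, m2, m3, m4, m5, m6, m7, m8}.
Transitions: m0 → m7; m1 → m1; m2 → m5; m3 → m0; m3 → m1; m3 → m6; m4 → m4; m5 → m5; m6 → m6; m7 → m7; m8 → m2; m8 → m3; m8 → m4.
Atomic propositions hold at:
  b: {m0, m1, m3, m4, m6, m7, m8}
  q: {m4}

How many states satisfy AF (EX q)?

2

Sat(EX q) = {s : some successor in {m4}} = {m4, m8}
AF (EX q): least fixpoint, start Z0 = {m4, m8}, add states with every successor in Z. Already a fixed point.
Sat(AF (EX q)) = {m4, m8}
|Sat(AF (EX q))| = |{m4, m8}| = 2.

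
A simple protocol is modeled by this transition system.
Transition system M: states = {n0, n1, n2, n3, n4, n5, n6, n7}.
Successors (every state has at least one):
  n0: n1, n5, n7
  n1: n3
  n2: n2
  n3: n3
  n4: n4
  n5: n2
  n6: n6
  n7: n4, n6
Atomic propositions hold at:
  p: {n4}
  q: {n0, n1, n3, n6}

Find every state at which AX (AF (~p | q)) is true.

{n0, n1, n2, n3, n5, n6}

Sat(~p) = {n0, n1, n2, n3, n5, n6, n7}
Sat(~p | q) = {n0, n1, n2, n3, n5, n6, n7}
AF (~p | q): least fixpoint, start Z0 = {n0, n1, n2, n3, n5, n6, n7}, add states with every successor in Z. Already a fixed point.
Sat(AF (~p | q)) = {n0, n1, n2, n3, n5, n6, n7}
Sat(AX (AF (~p | q))) = {s : every successor in {n0, n1, n2, n3, n5, n6, n7}} = {n0, n1, n2, n3, n5, n6}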